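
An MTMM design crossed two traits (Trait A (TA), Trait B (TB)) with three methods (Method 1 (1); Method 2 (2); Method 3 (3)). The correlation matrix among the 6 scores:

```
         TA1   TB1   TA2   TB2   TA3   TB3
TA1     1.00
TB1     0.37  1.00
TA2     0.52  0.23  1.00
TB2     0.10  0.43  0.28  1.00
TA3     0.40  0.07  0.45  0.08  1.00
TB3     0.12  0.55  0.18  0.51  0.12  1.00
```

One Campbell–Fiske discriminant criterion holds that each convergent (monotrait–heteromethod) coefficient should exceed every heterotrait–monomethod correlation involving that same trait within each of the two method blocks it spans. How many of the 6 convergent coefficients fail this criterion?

0

Checking each validity diagonal entry against its comparison values:
TA (methods 1·2): 0.52 vs {0.37, 0.28} → pass.
TA (methods 1·3): 0.40 vs {0.37, 0.12} → pass.
TA (methods 2·3): 0.45 vs {0.28, 0.12} → pass.
TB (methods 1·2): 0.43 vs {0.37, 0.28} → pass.
TB (methods 1·3): 0.55 vs {0.37, 0.12} → pass.
TB (methods 2·3): 0.51 vs {0.28, 0.12} → pass.
0 of 6 fail.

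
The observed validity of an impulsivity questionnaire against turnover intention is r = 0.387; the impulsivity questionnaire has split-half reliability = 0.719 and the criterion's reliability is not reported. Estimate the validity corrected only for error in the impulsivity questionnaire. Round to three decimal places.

Single correction: r_c = r_obs / √r_xx = 0.387 / √0.719 = 0.387 / 0.8479 ≈ 0.456.

0.456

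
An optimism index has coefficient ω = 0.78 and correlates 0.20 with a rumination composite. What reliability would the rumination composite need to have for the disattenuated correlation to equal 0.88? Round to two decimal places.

0.07

r_true = r_obs / √(r_xx · r_yy) ⇒ 0.88 = 0.20 / √(0.78 · r_yy).
√(0.78 · r_yy) = 0.20 / 0.88 = 0.2273; 0.78 · r_yy = 0.0517; r_yy = 0.0517 / 0.78 ≈ 0.07.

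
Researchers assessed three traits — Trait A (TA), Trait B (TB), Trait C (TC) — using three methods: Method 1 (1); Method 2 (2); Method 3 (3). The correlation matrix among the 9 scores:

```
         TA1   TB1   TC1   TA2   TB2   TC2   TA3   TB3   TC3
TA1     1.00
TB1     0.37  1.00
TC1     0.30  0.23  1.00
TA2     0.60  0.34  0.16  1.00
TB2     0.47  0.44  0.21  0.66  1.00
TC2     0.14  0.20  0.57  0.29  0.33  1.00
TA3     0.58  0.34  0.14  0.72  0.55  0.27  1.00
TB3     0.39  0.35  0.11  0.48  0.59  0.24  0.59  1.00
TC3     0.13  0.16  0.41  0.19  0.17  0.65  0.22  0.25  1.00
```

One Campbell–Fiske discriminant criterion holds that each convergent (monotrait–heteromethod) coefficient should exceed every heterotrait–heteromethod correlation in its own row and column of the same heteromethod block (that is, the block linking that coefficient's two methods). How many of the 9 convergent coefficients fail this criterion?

2

Checking each validity diagonal entry against its comparison values:
TA (methods 1·2): 0.60 vs {0.47, 0.34, 0.14, 0.16} → pass.
TA (methods 1·3): 0.58 vs {0.39, 0.34, 0.13, 0.14} → pass.
TA (methods 2·3): 0.72 vs {0.48, 0.55, 0.19, 0.27} → pass.
TB (methods 1·2): 0.44 vs {0.34, 0.47, 0.20, 0.21} → fail.
TB (methods 1·3): 0.35 vs {0.34, 0.39, 0.16, 0.11} → fail.
TB (methods 2·3): 0.59 vs {0.55, 0.48, 0.17, 0.24} → pass.
TC (methods 1·2): 0.57 vs {0.16, 0.14, 0.21, 0.20} → pass.
TC (methods 1·3): 0.41 vs {0.14, 0.13, 0.11, 0.16} → pass.
TC (methods 2·3): 0.65 vs {0.27, 0.19, 0.24, 0.17} → pass.
2 of 9 fail.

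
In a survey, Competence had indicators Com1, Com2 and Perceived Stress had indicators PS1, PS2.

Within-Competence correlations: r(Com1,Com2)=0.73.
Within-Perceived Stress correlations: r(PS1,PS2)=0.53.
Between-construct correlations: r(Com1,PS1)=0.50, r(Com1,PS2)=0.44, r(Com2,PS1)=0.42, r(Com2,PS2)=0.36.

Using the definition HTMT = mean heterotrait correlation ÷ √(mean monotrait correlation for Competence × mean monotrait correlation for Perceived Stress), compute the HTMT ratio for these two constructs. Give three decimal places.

0.691

Between-construct mean = 1.72/4 = 0.4300.
Mean within-Com = 0.73/1 = 0.7300; mean within-PS = 0.53/1 = 0.5300.
Geometric mean = √(0.7300 × 0.5300) = 0.6220.
HTMT = 0.4300 / 0.6220 = 0.691.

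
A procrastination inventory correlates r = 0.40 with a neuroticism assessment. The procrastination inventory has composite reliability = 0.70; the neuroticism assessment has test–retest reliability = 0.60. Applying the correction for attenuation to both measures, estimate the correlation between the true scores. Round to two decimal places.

r_true = r_obs / √(r_xx · r_yy) = 0.40 / √(0.70 × 0.60) = 0.40 / √0.4200 = 0.40 / 0.6481 ≈ 0.62.

0.62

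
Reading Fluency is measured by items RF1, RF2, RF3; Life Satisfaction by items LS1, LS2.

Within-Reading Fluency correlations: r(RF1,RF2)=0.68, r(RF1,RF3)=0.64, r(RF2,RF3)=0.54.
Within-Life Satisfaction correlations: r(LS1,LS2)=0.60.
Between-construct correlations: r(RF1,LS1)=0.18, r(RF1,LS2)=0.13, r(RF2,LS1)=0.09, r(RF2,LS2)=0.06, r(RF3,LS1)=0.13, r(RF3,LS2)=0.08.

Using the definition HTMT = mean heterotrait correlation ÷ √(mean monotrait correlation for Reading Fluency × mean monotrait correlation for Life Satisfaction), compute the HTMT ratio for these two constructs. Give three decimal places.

Mean between = 0.67/6 = 0.1117.
Mean within-RF = 1.86/3 = 0.6200; mean within-LS = 0.60/1 = 0.6000.
Geometric mean = √(0.6200 × 0.6000) = 0.6099.
HTMT = 0.1117 / 0.6099 = 0.183.

0.183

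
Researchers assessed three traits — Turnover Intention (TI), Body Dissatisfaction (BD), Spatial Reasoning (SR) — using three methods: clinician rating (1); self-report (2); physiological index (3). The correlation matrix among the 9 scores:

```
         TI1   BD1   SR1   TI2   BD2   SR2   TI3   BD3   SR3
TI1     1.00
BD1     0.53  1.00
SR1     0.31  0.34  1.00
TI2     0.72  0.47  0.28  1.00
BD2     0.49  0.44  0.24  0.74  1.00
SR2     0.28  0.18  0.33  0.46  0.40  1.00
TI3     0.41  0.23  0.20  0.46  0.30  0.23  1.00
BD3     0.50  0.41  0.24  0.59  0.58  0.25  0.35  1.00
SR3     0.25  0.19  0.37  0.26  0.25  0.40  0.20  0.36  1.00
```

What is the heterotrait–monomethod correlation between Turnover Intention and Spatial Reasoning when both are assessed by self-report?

Different traits, same method: r(TI2, SR2) = 0.46.

0.46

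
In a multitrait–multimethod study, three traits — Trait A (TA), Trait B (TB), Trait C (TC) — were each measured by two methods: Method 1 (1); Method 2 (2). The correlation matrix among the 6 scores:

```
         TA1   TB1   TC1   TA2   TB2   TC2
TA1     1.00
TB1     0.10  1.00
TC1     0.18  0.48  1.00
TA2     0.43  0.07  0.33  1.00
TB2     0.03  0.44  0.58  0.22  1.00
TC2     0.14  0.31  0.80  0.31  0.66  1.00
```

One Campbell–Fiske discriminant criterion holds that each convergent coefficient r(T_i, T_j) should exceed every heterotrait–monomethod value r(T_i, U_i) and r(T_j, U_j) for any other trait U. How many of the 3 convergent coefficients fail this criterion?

1

Checking each validity diagonal entry against its comparison values:
TA (methods 1·2): 0.43 vs {0.10, 0.22, 0.18, 0.31} → pass.
TB (methods 1·2): 0.44 vs {0.10, 0.22, 0.48, 0.66} → fail.
TC (methods 1·2): 0.80 vs {0.18, 0.31, 0.48, 0.66} → pass.
1 of 3 fail.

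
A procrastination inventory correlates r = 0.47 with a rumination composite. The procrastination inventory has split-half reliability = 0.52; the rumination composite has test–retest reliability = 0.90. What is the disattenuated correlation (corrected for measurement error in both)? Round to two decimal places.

r_true = r_obs / √(r_xx · r_yy) = 0.47 / √(0.52 × 0.90) = 0.47 / √0.4680 = 0.47 / 0.6841 ≈ 0.69.

0.69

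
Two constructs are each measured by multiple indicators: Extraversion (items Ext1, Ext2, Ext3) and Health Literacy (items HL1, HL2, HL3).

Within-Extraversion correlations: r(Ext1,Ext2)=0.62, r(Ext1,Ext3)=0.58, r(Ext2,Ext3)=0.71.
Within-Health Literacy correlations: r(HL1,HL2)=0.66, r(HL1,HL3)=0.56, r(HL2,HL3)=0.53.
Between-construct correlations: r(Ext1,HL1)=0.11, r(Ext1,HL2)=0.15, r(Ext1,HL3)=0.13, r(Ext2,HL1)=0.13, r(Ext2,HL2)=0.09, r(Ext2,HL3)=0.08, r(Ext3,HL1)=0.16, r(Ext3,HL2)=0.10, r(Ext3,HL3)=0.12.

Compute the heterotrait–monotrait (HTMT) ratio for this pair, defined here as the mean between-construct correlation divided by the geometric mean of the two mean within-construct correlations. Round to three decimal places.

0.195

Between-construct mean = 1.07/9 = 0.1189.
Mean within-Ext = 1.91/3 = 0.6367; mean within-HL = 1.75/3 = 0.5833.
Geometric mean = √(0.6367 × 0.5833) = 0.6094.
HTMT = 0.1189 / 0.6094 = 0.195.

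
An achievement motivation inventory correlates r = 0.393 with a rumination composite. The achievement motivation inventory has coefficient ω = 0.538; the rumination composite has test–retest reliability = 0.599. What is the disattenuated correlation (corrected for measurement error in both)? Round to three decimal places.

r_true = r_obs / √(r_xx · r_yy) = 0.393 / √(0.538 × 0.599) = 0.393 / √0.322262 = 0.393 / 0.5677 ≈ 0.692.

0.692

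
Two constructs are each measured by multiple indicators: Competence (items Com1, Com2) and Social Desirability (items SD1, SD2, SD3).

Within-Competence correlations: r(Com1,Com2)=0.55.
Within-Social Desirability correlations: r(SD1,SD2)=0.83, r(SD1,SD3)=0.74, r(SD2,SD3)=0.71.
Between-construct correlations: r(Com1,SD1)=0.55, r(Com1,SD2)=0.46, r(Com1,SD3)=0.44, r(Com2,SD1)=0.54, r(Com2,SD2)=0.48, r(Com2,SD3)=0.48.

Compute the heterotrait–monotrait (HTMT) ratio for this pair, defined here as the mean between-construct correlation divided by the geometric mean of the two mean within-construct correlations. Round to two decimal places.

0.76

Mean heterotrait r = 2.95/6 = 0.4917.
Mean within-Com = 0.55/1 = 0.5500; mean within-SD = 2.28/3 = 0.7600.
Geometric mean = √(0.5500 × 0.7600) = 0.6465.
HTMT = 0.4917 / 0.6465 = 0.76.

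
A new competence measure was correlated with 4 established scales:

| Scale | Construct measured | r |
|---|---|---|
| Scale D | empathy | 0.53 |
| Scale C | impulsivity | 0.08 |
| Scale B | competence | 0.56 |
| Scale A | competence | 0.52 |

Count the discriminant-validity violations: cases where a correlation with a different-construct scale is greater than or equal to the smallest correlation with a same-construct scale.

Convergent (same construct = competence): Scale B, Scale A.
Smallest convergent = 0.52. Discriminant values: 0.53, 0.08; count ≥ 0.52 → 1.

1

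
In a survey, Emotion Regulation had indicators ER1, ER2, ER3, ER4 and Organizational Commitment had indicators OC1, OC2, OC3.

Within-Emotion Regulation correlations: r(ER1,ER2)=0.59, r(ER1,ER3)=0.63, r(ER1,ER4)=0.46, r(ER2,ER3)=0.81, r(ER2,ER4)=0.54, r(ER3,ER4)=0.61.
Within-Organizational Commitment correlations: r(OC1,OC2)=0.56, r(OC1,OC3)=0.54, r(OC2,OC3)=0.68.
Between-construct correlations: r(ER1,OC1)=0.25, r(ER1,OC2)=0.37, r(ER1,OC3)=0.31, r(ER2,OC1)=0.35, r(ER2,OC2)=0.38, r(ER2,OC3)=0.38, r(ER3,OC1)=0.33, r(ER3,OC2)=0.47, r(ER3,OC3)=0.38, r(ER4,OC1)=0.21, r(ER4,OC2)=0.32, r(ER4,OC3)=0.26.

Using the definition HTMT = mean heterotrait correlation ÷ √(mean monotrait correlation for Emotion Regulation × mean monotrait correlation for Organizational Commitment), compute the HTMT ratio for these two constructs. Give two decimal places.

0.56

Between-construct mean = 4.01/12 = 0.3342.
Mean within-ER = 3.64/6 = 0.6067; mean within-OC = 1.78/3 = 0.5933.
Geometric mean = √(0.6067 × 0.5933) = 0.6000.
HTMT = 0.3342 / 0.6000 = 0.56.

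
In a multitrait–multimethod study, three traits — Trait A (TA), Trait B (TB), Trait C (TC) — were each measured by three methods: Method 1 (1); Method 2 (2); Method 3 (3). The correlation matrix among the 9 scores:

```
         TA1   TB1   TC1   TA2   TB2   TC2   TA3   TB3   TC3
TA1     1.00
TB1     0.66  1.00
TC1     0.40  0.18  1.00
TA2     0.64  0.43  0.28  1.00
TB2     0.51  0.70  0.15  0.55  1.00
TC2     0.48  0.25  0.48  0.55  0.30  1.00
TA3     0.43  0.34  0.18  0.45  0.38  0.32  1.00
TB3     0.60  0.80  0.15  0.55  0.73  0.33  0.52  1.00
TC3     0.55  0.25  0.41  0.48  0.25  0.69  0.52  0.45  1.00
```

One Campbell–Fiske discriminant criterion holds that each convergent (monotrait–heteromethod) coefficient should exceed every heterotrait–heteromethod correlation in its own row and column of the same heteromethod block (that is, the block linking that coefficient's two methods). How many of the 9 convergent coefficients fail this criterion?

4

Convergent coefficients and their comparison sets:
TA (methods 1·2): 0.64 vs {0.51, 0.43, 0.48, 0.28} → pass.
TA (methods 1·3): 0.43 vs {0.60, 0.34, 0.55, 0.18} → fail.
TA (methods 2·3): 0.45 vs {0.55, 0.38, 0.48, 0.32} → fail.
TB (methods 1·2): 0.70 vs {0.43, 0.51, 0.25, 0.15} → pass.
TB (methods 1·3): 0.80 vs {0.34, 0.60, 0.25, 0.15} → pass.
TB (methods 2·3): 0.73 vs {0.38, 0.55, 0.25, 0.33} → pass.
TC (methods 1·2): 0.48 vs {0.28, 0.48, 0.15, 0.25} → fail.
TC (methods 1·3): 0.41 vs {0.18, 0.55, 0.15, 0.25} → fail.
TC (methods 2·3): 0.69 vs {0.32, 0.48, 0.33, 0.25} → pass.
4 of 9 fail.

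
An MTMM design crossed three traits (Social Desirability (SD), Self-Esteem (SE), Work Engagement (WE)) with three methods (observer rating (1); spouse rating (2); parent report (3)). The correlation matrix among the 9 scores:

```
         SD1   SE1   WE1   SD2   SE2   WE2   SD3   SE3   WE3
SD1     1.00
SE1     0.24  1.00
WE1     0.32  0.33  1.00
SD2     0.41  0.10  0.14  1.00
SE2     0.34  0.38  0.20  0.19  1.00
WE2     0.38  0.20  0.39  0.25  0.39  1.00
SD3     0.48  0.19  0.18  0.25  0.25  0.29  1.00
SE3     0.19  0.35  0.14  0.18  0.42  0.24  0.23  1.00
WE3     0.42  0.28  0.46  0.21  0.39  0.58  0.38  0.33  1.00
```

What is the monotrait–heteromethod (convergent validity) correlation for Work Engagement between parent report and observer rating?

0.46

Same trait (WE), different methods: r(WE3, WE1) = 0.46.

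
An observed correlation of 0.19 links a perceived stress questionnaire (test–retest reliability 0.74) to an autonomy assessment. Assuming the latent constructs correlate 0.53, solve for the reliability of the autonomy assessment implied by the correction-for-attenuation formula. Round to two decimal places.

r_true = r_obs / √(r_xx · r_yy) ⇒ 0.53 = 0.19 / √(0.74 · r_yy).
√(0.74 · r_yy) = 0.19 / 0.53 = 0.3585; 0.74 · r_yy = 0.1285; r_yy = 0.1285 / 0.74 ≈ 0.17.

0.17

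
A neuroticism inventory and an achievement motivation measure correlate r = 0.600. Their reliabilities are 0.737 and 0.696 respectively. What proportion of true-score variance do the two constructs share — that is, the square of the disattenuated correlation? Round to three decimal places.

Disattenuated r = 0.600 / √(0.737 × 0.696) = 0.600 / 0.7162 = 0.8378.
Shared true-score variance = 0.8378² = 0.7019 ≈ 0.702.

0.702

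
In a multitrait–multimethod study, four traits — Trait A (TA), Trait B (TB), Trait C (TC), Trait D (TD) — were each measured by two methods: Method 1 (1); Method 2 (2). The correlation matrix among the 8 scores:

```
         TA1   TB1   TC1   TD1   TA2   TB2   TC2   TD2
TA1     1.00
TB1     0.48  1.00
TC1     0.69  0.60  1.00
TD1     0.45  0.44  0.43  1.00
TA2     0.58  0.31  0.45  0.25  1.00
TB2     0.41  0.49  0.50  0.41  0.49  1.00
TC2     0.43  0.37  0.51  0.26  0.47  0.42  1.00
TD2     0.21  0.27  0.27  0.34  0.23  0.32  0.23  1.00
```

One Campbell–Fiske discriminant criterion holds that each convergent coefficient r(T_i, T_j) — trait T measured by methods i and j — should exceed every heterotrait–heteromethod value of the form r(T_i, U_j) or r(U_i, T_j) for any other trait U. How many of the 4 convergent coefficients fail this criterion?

2

Each convergent coefficient versus the relevant comparison correlations:
TA (methods 1·2): 0.58 vs {0.41, 0.31, 0.43, 0.45, 0.21, 0.25} → pass.
TB (methods 1·2): 0.49 vs {0.31, 0.41, 0.37, 0.50, 0.27, 0.41} → fail.
TC (methods 1·2): 0.51 vs {0.45, 0.43, 0.50, 0.37, 0.27, 0.26} → pass.
TD (methods 1·2): 0.34 vs {0.25, 0.21, 0.41, 0.27, 0.26, 0.27} → fail.
2 of 4 fail.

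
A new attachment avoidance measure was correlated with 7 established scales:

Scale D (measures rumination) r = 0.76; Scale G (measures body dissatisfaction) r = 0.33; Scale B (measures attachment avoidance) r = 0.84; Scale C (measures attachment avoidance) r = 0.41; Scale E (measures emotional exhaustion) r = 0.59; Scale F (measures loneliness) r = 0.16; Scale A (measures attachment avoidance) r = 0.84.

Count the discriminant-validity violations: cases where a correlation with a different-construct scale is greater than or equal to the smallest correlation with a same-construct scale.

2

Convergent (same construct = attachment avoidance): Scale B, Scale C, Scale A.
Smallest convergent = 0.41. Discriminant values: 0.76, 0.33, 0.59, 0.16; count ≥ 0.41 → 2.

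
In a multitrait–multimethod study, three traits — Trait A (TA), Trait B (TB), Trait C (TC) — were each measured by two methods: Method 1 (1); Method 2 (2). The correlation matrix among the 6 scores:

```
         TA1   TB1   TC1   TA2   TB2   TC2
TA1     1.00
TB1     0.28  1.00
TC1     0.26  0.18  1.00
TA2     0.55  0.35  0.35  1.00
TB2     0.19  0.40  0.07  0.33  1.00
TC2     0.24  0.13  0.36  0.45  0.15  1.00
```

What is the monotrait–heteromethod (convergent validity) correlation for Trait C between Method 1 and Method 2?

0.36

Same trait (TC), different methods: r(TC1, TC2) = 0.36.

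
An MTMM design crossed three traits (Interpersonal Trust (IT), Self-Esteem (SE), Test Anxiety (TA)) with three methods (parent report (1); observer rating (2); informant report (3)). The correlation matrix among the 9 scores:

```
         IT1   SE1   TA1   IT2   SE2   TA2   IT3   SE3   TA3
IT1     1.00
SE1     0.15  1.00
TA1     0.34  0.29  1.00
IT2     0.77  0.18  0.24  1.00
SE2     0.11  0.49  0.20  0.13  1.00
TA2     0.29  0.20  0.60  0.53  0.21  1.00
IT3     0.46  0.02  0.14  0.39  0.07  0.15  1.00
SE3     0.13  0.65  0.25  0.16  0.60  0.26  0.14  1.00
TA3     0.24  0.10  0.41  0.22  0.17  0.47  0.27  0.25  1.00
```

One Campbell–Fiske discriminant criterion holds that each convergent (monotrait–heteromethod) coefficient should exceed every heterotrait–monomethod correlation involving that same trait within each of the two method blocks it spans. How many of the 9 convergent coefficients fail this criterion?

2

Each convergent coefficient versus the relevant comparison correlations:
IT (methods 1·2): 0.77 vs {0.15, 0.13, 0.34, 0.53} → pass.
IT (methods 1·3): 0.46 vs {0.15, 0.14, 0.34, 0.27} → pass.
IT (methods 2·3): 0.39 vs {0.13, 0.14, 0.53, 0.27} → fail.
SE (methods 1·2): 0.49 vs {0.15, 0.13, 0.29, 0.21} → pass.
SE (methods 1·3): 0.65 vs {0.15, 0.14, 0.29, 0.25} → pass.
SE (methods 2·3): 0.60 vs {0.13, 0.14, 0.21, 0.25} → pass.
TA (methods 1·2): 0.60 vs {0.34, 0.53, 0.29, 0.21} → pass.
TA (methods 1·3): 0.41 vs {0.34, 0.27, 0.29, 0.25} → pass.
TA (methods 2·3): 0.47 vs {0.53, 0.27, 0.21, 0.25} → fail.
2 of 9 fail.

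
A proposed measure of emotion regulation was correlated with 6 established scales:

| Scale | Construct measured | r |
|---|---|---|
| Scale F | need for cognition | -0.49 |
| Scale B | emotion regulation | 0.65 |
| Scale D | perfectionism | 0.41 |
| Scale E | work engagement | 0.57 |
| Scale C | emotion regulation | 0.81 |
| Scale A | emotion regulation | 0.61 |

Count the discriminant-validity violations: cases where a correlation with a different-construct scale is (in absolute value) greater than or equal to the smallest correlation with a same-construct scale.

Convergent (same construct = emotion regulation): Scale B, Scale C, Scale A.
Smallest convergent = 0.61. Discriminant |r|: 0.49, 0.41, 0.57; count ≥ 0.61 → 0.

0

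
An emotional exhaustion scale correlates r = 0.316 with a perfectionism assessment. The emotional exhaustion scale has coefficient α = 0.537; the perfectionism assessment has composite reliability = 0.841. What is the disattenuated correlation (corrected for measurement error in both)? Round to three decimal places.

r_true = r_obs / √(r_xx · r_yy) = 0.316 / √(0.537 × 0.841) = 0.316 / √0.451617 = 0.316 / 0.6720 ≈ 0.470.

0.470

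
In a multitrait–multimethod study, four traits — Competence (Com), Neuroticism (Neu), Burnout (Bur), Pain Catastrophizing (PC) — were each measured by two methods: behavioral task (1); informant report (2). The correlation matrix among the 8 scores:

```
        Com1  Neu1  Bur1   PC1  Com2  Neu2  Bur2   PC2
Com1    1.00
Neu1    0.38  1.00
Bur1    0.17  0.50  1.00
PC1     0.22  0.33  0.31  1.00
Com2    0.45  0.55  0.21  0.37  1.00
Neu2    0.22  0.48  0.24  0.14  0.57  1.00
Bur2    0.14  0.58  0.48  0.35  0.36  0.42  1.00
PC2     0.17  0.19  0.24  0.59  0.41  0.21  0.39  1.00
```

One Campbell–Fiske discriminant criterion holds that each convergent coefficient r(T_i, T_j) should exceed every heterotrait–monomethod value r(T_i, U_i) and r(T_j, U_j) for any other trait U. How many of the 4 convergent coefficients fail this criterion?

Checking each validity diagonal entry against its comparison values:
Com (methods 1·2): 0.45 vs {0.38, 0.57, 0.17, 0.36, 0.22, 0.41} → fail.
Neu (methods 1·2): 0.48 vs {0.38, 0.57, 0.50, 0.42, 0.33, 0.21} → fail.
Bur (methods 1·2): 0.48 vs {0.17, 0.36, 0.50, 0.42, 0.31, 0.39} → fail.
PC (methods 1·2): 0.59 vs {0.22, 0.41, 0.33, 0.21, 0.31, 0.39} → pass.
3 of 4 fail.

3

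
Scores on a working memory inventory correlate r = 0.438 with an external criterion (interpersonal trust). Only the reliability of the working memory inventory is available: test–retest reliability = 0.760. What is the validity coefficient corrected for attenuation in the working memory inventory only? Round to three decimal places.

Single correction: r_c = r_obs / √r_xx = 0.438 / √0.760 = 0.438 / 0.8718 ≈ 0.502.

0.502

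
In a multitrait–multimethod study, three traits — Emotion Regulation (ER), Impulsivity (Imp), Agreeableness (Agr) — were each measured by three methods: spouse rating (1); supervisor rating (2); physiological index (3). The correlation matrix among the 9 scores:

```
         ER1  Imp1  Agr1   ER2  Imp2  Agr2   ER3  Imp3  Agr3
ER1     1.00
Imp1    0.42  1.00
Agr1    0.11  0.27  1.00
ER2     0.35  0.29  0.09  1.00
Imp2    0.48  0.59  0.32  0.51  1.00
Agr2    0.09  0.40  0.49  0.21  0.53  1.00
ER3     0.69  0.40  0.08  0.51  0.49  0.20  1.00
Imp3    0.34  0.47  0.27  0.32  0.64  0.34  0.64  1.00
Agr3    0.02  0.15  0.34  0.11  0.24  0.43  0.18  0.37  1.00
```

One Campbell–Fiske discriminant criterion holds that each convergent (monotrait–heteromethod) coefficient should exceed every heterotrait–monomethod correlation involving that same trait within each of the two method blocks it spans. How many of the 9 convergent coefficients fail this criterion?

7

Convergent coefficients and their comparison sets:
ER (methods 1·2): 0.35 vs {0.42, 0.51, 0.11, 0.21} → fail.
ER (methods 1·3): 0.69 vs {0.42, 0.64, 0.11, 0.18} → pass.
ER (methods 2·3): 0.51 vs {0.51, 0.64, 0.21, 0.18} → fail.
Imp (methods 1·2): 0.59 vs {0.42, 0.51, 0.27, 0.53} → pass.
Imp (methods 1·3): 0.47 vs {0.42, 0.64, 0.27, 0.37} → fail.
Imp (methods 2·3): 0.64 vs {0.51, 0.64, 0.53, 0.37} → fail.
Agr (methods 1·2): 0.49 vs {0.11, 0.21, 0.27, 0.53} → fail.
Agr (methods 1·3): 0.34 vs {0.11, 0.18, 0.27, 0.37} → fail.
Agr (methods 2·3): 0.43 vs {0.21, 0.18, 0.53, 0.37} → fail.
7 of 9 fail.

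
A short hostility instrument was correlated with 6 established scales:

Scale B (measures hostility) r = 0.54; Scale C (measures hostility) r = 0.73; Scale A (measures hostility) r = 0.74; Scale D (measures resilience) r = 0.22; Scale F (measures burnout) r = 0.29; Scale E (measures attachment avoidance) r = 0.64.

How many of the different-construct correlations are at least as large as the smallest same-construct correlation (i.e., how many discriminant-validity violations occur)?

Convergent (same construct = hostility): Scale B, Scale C, Scale A.
Smallest convergent = 0.54. Discriminant values: 0.22, 0.29, 0.64; count ≥ 0.54 → 1.

1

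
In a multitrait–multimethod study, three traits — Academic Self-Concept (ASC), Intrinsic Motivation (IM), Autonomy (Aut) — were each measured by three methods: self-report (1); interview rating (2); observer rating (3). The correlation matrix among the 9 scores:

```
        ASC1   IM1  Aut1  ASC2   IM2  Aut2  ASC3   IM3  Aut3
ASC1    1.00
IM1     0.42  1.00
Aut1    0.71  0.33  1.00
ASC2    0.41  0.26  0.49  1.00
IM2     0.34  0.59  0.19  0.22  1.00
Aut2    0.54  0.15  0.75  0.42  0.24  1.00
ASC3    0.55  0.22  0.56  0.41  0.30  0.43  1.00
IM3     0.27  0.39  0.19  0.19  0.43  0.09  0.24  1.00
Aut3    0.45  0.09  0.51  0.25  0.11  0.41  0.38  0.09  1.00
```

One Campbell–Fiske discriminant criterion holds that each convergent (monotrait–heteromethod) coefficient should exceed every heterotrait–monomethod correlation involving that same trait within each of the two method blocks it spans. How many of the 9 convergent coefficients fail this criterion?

Each convergent coefficient versus the relevant comparison correlations:
ASC (methods 1·2): 0.41 vs {0.42, 0.22, 0.71, 0.42} → fail.
ASC (methods 1·3): 0.55 vs {0.42, 0.24, 0.71, 0.38} → fail.
ASC (methods 2·3): 0.41 vs {0.22, 0.24, 0.42, 0.38} → fail.
IM (methods 1·2): 0.59 vs {0.42, 0.22, 0.33, 0.24} → pass.
IM (methods 1·3): 0.39 vs {0.42, 0.24, 0.33, 0.09} → fail.
IM (methods 2·3): 0.43 vs {0.22, 0.24, 0.24, 0.09} → pass.
Aut (methods 1·2): 0.75 vs {0.71, 0.42, 0.33, 0.24} → pass.
Aut (methods 1·3): 0.51 vs {0.71, 0.38, 0.33, 0.09} → fail.
Aut (methods 2·3): 0.41 vs {0.42, 0.38, 0.24, 0.09} → fail.
6 of 9 fail.

6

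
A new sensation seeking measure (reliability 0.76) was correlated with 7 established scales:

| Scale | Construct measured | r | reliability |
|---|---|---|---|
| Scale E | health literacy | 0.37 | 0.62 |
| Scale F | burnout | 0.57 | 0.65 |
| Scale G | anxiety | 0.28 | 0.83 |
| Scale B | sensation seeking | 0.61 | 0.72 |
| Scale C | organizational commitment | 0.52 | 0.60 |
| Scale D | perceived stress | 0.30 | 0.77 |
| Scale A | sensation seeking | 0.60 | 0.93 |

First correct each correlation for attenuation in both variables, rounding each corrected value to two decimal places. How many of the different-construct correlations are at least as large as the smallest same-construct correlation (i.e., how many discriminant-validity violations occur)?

Disattenuated r (r / √(r_scale · r_new)):
  Scale E (disc): 0.37 / √(0.62·0.76) = 0.54
  Scale F (disc): 0.57 / √(0.65·0.76) = 0.81
  Scale G (disc): 0.28 / √(0.83·0.76) = 0.35
  Scale B (conv): 0.61 / √(0.72·0.76) = 0.82
  Scale C (disc): 0.52 / √(0.60·0.76) = 0.77
  Scale D (disc): 0.30 / √(0.77·0.76) = 0.39
  Scale A (conv): 0.60 / √(0.93·0.76) = 0.71
Smallest convergent = 0.71. Discriminant values: 0.54, 0.81, 0.35, 0.77, 0.39; count ≥ 0.71 → 2.

2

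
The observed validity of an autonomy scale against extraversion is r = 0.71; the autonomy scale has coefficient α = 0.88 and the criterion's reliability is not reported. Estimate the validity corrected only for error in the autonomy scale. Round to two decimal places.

0.76

Single correction: r_c = r_obs / √r_xx = 0.71 / √0.88 = 0.71 / 0.9381 ≈ 0.76.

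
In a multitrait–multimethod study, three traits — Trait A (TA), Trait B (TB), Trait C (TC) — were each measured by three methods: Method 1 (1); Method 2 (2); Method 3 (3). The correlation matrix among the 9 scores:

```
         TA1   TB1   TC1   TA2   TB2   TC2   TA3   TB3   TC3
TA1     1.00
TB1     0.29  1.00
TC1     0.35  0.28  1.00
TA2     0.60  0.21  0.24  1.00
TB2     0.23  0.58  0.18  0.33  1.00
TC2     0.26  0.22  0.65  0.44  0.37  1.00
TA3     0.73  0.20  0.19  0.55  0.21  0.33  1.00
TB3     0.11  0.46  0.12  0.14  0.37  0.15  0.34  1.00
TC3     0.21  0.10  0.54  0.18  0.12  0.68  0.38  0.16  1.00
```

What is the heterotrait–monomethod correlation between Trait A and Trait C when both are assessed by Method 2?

Different traits, same method: r(TA2, TC2) = 0.44.

0.44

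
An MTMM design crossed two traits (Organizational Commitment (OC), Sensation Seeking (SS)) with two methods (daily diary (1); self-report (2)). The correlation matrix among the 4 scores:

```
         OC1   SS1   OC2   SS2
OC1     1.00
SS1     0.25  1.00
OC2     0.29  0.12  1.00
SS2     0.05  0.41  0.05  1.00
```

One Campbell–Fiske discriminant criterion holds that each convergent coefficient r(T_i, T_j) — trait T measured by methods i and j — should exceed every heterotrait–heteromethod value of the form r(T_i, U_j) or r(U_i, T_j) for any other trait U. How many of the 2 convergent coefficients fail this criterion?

0

Each convergent coefficient versus the relevant comparison correlations:
OC (methods 1·2): 0.29 vs {0.05, 0.12} → pass.
SS (methods 1·2): 0.41 vs {0.12, 0.05} → pass.
0 of 2 fail.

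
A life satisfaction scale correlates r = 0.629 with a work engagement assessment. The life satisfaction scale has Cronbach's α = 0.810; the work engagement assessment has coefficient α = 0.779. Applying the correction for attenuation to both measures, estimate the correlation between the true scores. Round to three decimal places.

0.792

r_true = r_obs / √(r_xx · r_yy) = 0.629 / √(0.810 × 0.779) = 0.629 / √0.630990 = 0.629 / 0.7943 ≈ 0.792.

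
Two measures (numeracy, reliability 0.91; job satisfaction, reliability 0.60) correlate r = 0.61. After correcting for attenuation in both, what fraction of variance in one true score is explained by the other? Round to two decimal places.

Disattenuated r = 0.61 / √(0.91 × 0.60) = 0.61 / 0.7389 = 0.8256.
Shared true-score variance = 0.8256² = 0.6816 ≈ 0.68.

0.68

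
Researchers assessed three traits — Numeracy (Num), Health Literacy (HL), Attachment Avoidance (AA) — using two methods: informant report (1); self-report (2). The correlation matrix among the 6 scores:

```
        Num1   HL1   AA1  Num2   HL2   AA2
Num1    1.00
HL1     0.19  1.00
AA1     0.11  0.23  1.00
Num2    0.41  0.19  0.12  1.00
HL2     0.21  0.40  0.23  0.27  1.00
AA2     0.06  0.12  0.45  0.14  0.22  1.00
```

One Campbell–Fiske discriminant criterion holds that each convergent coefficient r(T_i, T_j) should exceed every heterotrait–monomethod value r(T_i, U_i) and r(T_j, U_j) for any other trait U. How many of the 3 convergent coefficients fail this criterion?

0

Each convergent coefficient versus the relevant comparison correlations:
Num (methods 1·2): 0.41 vs {0.19, 0.27, 0.11, 0.14} → pass.
HL (methods 1·2): 0.40 vs {0.19, 0.27, 0.23, 0.22} → pass.
AA (methods 1·2): 0.45 vs {0.11, 0.14, 0.23, 0.22} → pass.
0 of 3 fail.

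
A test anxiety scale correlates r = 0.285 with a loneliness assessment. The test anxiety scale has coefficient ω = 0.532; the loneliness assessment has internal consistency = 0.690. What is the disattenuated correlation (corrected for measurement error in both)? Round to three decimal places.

r_true = r_obs / √(r_xx · r_yy) = 0.285 / √(0.532 × 0.690) = 0.285 / √0.367080 = 0.285 / 0.6059 ≈ 0.470.

0.470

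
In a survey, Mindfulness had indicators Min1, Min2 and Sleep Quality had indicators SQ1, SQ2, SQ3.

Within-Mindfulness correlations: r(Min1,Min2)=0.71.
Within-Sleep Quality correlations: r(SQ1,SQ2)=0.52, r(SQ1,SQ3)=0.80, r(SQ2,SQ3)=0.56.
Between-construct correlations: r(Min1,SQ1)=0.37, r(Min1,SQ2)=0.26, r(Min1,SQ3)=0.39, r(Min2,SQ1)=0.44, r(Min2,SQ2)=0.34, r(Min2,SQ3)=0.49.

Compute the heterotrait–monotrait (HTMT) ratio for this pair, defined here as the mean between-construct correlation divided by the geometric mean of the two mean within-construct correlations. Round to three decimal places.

0.572

Mean heterotrait r = 2.29/6 = 0.3817.
Mean within-Min = 0.71/1 = 0.7100; mean within-SQ = 1.88/3 = 0.6267.
Geometric mean = √(0.7100 × 0.6267) = 0.6671.
HTMT = 0.3817 / 0.6671 = 0.572.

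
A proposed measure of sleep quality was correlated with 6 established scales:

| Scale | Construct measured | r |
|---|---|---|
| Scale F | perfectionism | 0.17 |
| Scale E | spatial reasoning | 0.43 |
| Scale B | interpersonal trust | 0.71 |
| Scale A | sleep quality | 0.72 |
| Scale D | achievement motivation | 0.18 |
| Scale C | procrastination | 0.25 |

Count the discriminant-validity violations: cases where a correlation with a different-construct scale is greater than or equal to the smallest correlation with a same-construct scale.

0

Convergent (same construct = sleep quality): Scale A.
Smallest convergent = 0.72. Discriminant values: 0.17, 0.43, 0.71, 0.18, 0.25; count ≥ 0.72 → 0.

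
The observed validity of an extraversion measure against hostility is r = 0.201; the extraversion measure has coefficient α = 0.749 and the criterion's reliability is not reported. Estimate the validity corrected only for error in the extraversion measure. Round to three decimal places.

Single correction: r_c = r_obs / √r_xx = 0.201 / √0.749 = 0.201 / 0.8654 ≈ 0.232.

0.232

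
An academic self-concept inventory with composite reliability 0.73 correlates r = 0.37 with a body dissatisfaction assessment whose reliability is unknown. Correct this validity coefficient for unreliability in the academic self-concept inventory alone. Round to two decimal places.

Single correction: r_c = r_obs / √r_xx = 0.37 / √0.73 = 0.37 / 0.8544 ≈ 0.43.

0.43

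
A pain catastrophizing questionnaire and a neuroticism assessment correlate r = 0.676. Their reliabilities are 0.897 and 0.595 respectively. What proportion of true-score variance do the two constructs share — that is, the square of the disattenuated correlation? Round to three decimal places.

0.856

Disattenuated r = 0.676 / √(0.897 × 0.595) = 0.676 / 0.7306 = 0.9253.
Shared true-score variance = 0.9253² = 0.8562 ≈ 0.856.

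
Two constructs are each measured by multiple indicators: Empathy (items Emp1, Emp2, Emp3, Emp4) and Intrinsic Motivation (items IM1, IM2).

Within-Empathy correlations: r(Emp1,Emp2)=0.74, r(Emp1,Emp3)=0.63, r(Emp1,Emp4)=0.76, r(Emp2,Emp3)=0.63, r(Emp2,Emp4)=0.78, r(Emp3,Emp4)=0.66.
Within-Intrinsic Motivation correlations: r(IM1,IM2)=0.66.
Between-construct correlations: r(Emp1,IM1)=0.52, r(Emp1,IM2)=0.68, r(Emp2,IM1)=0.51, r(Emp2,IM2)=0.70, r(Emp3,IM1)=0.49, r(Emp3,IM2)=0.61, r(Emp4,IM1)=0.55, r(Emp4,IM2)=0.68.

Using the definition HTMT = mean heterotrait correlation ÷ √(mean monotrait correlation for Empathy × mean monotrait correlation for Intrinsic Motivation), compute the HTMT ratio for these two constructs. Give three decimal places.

Between-construct mean = 4.74/8 = 0.5925.
Mean within-Emp = 4.20/6 = 0.7000; mean within-IM = 0.66/1 = 0.6600.
Geometric mean = √(0.7000 × 0.6600) = 0.6797.
HTMT = 0.5925 / 0.6797 = 0.872.

0.872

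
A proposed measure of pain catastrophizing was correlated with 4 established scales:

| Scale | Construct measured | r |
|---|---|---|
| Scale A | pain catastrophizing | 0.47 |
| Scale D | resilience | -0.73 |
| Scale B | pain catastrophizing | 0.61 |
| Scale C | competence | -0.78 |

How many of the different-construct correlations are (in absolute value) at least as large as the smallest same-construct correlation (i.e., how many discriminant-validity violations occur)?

Convergent (same construct = pain catastrophizing): Scale A, Scale B.
Smallest convergent = 0.47. Discriminant |r|: 0.73, 0.78; count ≥ 0.47 → 2.

2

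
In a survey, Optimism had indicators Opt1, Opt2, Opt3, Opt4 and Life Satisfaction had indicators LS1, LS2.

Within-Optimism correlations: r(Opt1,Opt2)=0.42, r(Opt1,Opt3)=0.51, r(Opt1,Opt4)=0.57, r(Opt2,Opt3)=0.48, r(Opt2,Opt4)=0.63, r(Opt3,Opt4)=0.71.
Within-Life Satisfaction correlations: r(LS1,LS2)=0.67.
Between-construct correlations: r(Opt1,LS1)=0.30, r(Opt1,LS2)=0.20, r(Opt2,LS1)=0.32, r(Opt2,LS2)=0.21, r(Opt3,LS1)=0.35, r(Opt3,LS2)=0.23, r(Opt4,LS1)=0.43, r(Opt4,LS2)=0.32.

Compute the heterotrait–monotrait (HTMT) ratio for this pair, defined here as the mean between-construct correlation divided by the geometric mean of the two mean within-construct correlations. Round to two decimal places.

Between-construct mean = 2.36/8 = 0.2950.
Mean within-Opt = 3.32/6 = 0.5533; mean within-LS = 0.67/1 = 0.6700.
Geometric mean = √(0.5533 × 0.6700) = 0.6089.
HTMT = 0.2950 / 0.6089 = 0.48.

0.48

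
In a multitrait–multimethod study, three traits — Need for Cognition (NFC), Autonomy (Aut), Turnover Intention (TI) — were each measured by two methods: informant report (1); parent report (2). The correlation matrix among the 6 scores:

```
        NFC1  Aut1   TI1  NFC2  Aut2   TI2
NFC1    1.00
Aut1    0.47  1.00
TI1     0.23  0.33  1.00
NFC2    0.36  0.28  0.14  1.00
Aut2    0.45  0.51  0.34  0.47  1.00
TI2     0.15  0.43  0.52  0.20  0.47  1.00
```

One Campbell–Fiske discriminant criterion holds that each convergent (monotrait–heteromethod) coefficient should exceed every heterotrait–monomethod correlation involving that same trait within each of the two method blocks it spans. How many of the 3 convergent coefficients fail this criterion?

1

Each convergent coefficient versus the relevant comparison correlations:
NFC (methods 1·2): 0.36 vs {0.47, 0.47, 0.23, 0.20} → fail.
Aut (methods 1·2): 0.51 vs {0.47, 0.47, 0.33, 0.47} → pass.
TI (methods 1·2): 0.52 vs {0.23, 0.20, 0.33, 0.47} → pass.
1 of 3 fail.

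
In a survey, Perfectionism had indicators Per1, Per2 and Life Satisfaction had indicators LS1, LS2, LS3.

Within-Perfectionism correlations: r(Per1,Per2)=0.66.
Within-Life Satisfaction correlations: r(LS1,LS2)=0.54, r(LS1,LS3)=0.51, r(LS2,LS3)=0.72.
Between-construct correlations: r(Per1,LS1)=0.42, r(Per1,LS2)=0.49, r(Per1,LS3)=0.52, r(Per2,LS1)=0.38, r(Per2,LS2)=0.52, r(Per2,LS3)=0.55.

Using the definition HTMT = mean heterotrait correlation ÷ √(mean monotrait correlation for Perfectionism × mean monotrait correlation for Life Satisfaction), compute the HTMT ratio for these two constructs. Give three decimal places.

0.769

Mean heterotrait r = 2.88/6 = 0.4800.
Mean within-Per = 0.66/1 = 0.6600; mean within-LS = 1.77/3 = 0.5900.
Geometric mean = √(0.6600 × 0.5900) = 0.6240.
HTMT = 0.4800 / 0.6240 = 0.769.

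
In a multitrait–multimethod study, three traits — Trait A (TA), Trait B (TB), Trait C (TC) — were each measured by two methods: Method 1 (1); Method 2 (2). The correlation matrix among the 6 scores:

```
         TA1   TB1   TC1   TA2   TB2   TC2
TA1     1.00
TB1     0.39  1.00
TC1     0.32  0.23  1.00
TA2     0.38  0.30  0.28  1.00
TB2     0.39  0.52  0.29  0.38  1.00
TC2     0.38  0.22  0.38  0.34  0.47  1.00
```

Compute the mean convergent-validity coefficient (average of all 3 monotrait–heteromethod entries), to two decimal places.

Convergent values: 0.38, 0.52, 0.38; mean = 1.28/3 = 0.43.

0.43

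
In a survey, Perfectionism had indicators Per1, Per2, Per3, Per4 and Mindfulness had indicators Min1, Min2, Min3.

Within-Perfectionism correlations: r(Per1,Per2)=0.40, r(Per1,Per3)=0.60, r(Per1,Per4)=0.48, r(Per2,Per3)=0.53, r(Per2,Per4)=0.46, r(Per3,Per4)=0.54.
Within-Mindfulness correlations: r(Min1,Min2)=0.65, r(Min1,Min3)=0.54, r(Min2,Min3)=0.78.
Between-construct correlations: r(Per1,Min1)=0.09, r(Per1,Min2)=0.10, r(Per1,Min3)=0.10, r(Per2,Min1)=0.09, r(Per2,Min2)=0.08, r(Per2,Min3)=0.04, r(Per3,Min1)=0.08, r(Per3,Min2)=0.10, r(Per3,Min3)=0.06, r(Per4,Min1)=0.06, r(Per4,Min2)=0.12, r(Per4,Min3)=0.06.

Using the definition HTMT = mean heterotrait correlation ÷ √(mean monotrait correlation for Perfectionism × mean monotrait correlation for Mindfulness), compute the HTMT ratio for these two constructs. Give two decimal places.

Mean between = 0.98/12 = 0.0817.
Mean within-Per = 3.01/6 = 0.5017; mean within-Min = 1.97/3 = 0.6567.
Geometric mean = √(0.5017 × 0.6567) = 0.5740.
HTMT = 0.0817 / 0.5740 = 0.14.

0.14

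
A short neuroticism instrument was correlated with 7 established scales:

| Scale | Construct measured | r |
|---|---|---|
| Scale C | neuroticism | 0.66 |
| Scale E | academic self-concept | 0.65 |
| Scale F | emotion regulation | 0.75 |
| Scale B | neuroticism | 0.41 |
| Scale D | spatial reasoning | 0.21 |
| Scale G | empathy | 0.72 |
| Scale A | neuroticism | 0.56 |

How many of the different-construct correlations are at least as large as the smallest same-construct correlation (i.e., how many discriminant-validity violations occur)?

3

Convergent (same construct = neuroticism): Scale C, Scale B, Scale A.
Smallest convergent = 0.41. Discriminant values: 0.65, 0.75, 0.21, 0.72; count ≥ 0.41 → 3.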